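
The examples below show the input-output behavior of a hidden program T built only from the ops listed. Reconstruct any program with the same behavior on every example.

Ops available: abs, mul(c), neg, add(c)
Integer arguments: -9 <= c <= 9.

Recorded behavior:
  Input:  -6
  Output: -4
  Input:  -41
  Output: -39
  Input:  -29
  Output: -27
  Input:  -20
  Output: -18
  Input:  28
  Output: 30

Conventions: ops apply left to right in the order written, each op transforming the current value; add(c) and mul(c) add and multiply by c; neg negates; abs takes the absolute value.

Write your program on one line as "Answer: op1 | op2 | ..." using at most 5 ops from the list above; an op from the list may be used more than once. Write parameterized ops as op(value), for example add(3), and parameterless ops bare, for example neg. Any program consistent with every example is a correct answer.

add(1) | add(-3) | add(5) | add(-1)

Check, running the answer program on each example:
  -6 -> -5 -> -8 -> -3 -> -4
  -41 -> -40 -> -43 -> -38 -> -39
  -29 -> -28 -> -31 -> -26 -> -27
  -20 -> -19 -> -22 -> -17 -> -18
  28 -> 29 -> 26 -> 31 -> 30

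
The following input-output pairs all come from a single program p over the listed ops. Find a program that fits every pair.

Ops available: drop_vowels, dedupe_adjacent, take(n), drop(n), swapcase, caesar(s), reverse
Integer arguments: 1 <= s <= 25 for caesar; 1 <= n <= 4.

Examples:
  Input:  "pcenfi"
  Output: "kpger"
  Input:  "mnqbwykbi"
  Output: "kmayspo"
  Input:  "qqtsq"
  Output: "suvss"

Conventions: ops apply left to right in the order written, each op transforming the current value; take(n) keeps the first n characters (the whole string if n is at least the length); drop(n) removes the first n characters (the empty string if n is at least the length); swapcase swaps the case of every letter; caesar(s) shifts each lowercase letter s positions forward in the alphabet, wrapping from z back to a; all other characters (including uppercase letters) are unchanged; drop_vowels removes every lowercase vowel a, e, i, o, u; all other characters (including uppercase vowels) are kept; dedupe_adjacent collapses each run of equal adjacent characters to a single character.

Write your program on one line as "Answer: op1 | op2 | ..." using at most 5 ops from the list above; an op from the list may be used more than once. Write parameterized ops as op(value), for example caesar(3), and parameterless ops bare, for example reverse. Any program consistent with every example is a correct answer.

reverse | caesar(3) | drop_vowels | caesar(25)

Check, running the answer program on each example:
  "pcenfi" -> "ifnecp" -> "liqhfs" -> "lqhfs" -> "kpger"
  "mnqbwykbi" -> "ibkywbqnm" -> "lenbzetqp" -> "lnbztqp" -> "kmayspo"
  "qqtsq" -> "qstqq" -> "tvwtt" -> "tvwtt" -> "suvss"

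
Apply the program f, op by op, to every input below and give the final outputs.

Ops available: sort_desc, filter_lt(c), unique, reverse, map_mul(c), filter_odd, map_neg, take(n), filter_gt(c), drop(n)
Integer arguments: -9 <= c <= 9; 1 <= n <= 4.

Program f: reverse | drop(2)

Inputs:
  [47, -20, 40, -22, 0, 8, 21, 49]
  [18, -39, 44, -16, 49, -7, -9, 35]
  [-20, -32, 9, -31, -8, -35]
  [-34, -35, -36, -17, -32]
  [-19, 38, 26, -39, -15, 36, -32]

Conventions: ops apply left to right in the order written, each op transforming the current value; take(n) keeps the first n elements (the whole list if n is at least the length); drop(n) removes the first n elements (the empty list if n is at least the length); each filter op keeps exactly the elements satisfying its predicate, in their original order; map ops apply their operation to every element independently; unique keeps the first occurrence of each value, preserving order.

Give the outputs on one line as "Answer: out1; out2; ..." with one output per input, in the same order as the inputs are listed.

Execution, op by op:
  [47, -20, 40, -22, 0, 8, 21, 49] -> [49, 21, 8, 0, -22, 40, -20, 47] -> [8, 0, -22, 40, -20, 47]
  [18, -39, 44, -16, 49, -7, -9, 35] -> [35, -9, -7, 49, -16, 44, -39, 18] -> [-7, 49, -16, 44, -39, 18]
  [-20, -32, 9, -31, -8, -35] -> [-35, -8, -31, 9, -32, -20] -> [-31, 9, -32, -20]
  [-34, -35, -36, -17, -32] -> [-32, -17, -36, -35, -34] -> [-36, -35, -34]
  [-19, 38, 26, -39, -15, 36, -32] -> [-32, 36, -15, -39, 26, 38, -19] -> [-15, -39, 26, 38, -19]

[8, 0, -22, 40, -20, 47]; [-7, 49, -16, 44, -39, 18]; [-31, 9, -32, -20]; [-36, -35, -34]; [-15, -39, 26, 38, -19]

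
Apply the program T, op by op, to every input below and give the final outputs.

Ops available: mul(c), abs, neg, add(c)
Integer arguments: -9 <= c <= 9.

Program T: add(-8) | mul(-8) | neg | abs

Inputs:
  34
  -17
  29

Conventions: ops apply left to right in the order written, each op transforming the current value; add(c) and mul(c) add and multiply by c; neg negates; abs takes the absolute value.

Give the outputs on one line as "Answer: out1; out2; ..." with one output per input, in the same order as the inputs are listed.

Execution, op by op:
  34 -> 26 -> -208 -> 208 -> 208
  -17 -> -25 -> 200 -> -200 -> 200
  29 -> 21 -> -168 -> 168 -> 168

208; 200; 168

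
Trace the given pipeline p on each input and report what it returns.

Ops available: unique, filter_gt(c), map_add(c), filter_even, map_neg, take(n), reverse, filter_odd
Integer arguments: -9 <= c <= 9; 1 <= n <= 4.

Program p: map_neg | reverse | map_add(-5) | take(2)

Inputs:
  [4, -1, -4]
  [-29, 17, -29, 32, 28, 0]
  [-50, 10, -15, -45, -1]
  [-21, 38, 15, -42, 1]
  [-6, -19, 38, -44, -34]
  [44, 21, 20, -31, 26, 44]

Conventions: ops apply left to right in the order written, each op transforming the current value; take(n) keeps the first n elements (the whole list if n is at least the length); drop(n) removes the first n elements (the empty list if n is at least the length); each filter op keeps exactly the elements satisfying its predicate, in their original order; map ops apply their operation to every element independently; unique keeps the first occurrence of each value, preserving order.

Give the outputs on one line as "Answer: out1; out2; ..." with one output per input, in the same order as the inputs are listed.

[-1, -4]; [-5, -33]; [-4, 40]; [-6, 37]; [29, 39]; [-49, -31]

Execution, op by op:
  [4, -1, -4] -> [-4, 1, 4] -> [4, 1, -4] -> [-1, -4, -9] -> [-1, -4]
  [-29, 17, -29, 32, 28, 0] -> [29, -17, 29, -32, -28, 0] -> [0, -28, -32, 29, -17, 29] -> [-5, -33, -37, 24, -22, 24] -> [-5, -33]
  [-50, 10, -15, -45, -1] -> [50, -10, 15, 45, 1] -> [1, 45, 15, -10, 50] -> [-4, 40, 10, -15, 45] -> [-4, 40]
  [-21, 38, 15, -42, 1] -> [21, -38, -15, 42, -1] -> [-1, 42, -15, -38, 21] -> [-6, 37, -20, -43, 16] -> [-6, 37]
  [-6, -19, 38, -44, -34] -> [6, 19, -38, 44, 34] -> [34, 44, -38, 19, 6] -> [29, 39, -43, 14, 1] -> [29, 39]
  [44, 21, 20, -31, 26, 44] -> [-44, -21, -20, 31, -26, -44] -> [-44, -26, 31, -20, -21, -44] -> [-49, -31, 26, -25, -26, -49] -> [-49, -31]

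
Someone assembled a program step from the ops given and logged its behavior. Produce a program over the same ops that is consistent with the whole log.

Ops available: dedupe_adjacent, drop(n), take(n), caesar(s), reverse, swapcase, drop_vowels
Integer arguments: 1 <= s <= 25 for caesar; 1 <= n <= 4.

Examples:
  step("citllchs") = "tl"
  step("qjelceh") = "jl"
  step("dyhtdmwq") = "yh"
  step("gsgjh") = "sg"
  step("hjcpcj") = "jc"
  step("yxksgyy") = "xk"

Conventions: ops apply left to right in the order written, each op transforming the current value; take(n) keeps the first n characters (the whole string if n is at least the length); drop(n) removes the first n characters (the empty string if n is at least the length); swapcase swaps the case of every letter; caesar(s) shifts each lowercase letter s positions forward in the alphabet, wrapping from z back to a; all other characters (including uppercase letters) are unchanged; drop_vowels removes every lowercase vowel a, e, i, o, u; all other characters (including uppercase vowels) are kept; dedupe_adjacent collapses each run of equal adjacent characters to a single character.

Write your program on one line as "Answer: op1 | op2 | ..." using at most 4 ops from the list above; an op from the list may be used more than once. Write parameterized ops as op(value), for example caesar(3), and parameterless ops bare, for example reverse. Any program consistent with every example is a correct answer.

dedupe_adjacent | drop(1) | drop_vowels | take(2)

Check, running the answer program on each example:
  "citllchs" -> "citlchs" -> "itlchs" -> "tlchs" -> "tl"
  "qjelceh" -> "qjelceh" -> "jelceh" -> "jlch" -> "jl"
  "dyhtdmwq" -> "dyhtdmwq" -> "yhtdmwq" -> "yhtdmwq" -> "yh"
  "gsgjh" -> "gsgjh" -> "sgjh" -> "sgjh" -> "sg"
  "hjcpcj" -> "hjcpcj" -> "jcpcj" -> "jcpcj" -> "jc"
  "yxksgyy" -> "yxksgy" -> "xksgy" -> "xksgy" -> "xk"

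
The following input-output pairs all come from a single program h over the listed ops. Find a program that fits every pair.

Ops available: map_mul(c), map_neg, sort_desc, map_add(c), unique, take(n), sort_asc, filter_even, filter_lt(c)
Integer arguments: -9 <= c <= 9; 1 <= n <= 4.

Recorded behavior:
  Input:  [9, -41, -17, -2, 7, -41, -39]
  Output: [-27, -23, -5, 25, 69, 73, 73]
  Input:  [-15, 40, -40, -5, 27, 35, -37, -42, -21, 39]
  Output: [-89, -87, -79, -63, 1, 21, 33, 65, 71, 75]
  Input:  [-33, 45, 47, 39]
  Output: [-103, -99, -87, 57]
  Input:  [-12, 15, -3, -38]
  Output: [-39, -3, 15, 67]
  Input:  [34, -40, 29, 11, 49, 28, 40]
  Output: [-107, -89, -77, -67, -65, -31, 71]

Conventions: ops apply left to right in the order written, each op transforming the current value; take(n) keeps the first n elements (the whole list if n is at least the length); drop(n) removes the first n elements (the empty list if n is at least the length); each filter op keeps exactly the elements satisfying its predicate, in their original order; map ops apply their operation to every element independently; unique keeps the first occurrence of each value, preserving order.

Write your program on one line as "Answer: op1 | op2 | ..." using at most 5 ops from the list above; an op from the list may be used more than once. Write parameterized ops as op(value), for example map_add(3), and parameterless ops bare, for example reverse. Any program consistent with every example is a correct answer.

map_neg | map_mul(2) | sort_asc | map_add(-9)

Check, running the answer program on each example:
  [9, -41, -17, -2, 7, -41, -39] -> [-9, 41, 17, 2, -7, 41, 39] -> [-18, 82, 34, 4, -14, 82, 78] -> [-18, -14, 4, 34, 78, 82, 82] -> [-27, -23, -5, 25, 69, 73, 73]
  [-15, 40, -40, -5, 27, 35, -37, -42, -21, 39] -> [15, -40, 40, 5, -27, -35, 37, 42, 21, -39] -> [30, -80, 80, 10, -54, -70, 74, 84, 42, -78] -> [-80, -78, -70, -54, 10, 30, 42, 74, 80, 84] -> [-89, -87, -79, -63, 1, 21, 33, 65, 71, 75]
  [-33, 45, 47, 39] -> [33, -45, -47, -39] -> [66, -90, -94, -78] -> [-94, -90, -78, 66] -> [-103, -99, -87, 57]
  [-12, 15, -3, -38] -> [12, -15, 3, 38] -> [24, -30, 6, 76] -> [-30, 6, 24, 76] -> [-39, -3, 15, 67]
  [34, -40, 29, 11, 49, 28, 40] -> [-34, 40, -29, -11, -49, -28, -40] -> [-68, 80, -58, -22, -98, -56, -80] -> [-98, -80, -68, -58, -56, -22, 80] -> [-107, -89, -77, -67, -65, -31, 71]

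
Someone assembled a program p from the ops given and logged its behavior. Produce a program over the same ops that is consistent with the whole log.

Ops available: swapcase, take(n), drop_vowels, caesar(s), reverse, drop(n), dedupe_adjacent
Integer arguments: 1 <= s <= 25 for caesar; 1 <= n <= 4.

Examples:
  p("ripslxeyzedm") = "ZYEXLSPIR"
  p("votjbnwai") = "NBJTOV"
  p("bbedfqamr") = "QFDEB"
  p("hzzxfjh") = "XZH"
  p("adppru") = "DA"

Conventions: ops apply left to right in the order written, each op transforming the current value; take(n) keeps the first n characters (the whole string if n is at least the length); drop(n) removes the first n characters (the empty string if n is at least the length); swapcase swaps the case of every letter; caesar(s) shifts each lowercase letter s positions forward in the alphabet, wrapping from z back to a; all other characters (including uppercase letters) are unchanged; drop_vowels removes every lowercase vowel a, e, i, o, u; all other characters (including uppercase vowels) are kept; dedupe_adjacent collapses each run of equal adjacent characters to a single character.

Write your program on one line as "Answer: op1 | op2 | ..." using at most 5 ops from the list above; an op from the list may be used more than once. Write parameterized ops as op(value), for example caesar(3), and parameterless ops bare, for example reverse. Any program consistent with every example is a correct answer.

dedupe_adjacent | swapcase | reverse | drop(3)

Check, running the answer program on each example:
  "ripslxeyzedm" -> "ripslxeyzedm" -> "RIPSLXEYZEDM" -> "MDEZYEXLSPIR" -> "ZYEXLSPIR"
  "votjbnwai" -> "votjbnwai" -> "VOTJBNWAI" -> "IAWNBJTOV" -> "NBJTOV"
  "bbedfqamr" -> "bedfqamr" -> "BEDFQAMR" -> "RMAQFDEB" -> "QFDEB"
  "hzzxfjh" -> "hzxfjh" -> "HZXFJH" -> "HJFXZH" -> "XZH"
  "adppru" -> "adpru" -> "ADPRU" -> "URPDA" -> "DA"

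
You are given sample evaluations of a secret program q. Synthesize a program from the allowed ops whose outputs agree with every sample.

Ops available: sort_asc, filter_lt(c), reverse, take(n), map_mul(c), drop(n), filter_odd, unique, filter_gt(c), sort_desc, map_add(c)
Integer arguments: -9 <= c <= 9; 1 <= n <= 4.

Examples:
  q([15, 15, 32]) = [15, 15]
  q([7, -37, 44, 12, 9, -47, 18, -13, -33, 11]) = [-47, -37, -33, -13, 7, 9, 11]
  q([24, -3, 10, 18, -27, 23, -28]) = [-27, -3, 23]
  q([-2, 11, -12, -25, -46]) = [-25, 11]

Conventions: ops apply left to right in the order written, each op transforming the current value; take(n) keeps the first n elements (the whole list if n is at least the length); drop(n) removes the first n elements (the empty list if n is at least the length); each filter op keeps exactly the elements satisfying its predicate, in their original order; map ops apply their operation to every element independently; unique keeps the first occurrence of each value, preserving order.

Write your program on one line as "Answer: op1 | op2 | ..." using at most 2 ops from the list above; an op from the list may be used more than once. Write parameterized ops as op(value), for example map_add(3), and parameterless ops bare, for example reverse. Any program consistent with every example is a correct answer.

filter_odd | sort_asc

Check, running the answer program on each example:
  [15, 15, 32] -> [15, 15] -> [15, 15]
  [7, -37, 44, 12, 9, -47, 18, -13, -33, 11] -> [7, -37, 9, -47, -13, -33, 11] -> [-47, -37, -33, -13, 7, 9, 11]
  [24, -3, 10, 18, -27, 23, -28] -> [-3, -27, 23] -> [-27, -3, 23]
  [-2, 11, -12, -25, -46] -> [11, -25] -> [-25, 11]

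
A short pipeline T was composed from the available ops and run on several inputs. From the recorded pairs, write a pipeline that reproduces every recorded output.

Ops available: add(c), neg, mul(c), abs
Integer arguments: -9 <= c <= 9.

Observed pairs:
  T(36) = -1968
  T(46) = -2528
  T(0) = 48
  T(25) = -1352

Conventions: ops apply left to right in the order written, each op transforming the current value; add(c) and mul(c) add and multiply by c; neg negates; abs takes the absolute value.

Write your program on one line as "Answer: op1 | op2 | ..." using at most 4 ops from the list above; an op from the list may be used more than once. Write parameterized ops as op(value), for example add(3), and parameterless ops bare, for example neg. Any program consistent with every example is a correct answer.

mul(-7) | add(6) | mul(8)

Check, running the answer program on each example:
  36 -> -252 -> -246 -> -1968
  46 -> -322 -> -316 -> -2528
  0 -> 0 -> 6 -> 48
  25 -> -175 -> -169 -> -1352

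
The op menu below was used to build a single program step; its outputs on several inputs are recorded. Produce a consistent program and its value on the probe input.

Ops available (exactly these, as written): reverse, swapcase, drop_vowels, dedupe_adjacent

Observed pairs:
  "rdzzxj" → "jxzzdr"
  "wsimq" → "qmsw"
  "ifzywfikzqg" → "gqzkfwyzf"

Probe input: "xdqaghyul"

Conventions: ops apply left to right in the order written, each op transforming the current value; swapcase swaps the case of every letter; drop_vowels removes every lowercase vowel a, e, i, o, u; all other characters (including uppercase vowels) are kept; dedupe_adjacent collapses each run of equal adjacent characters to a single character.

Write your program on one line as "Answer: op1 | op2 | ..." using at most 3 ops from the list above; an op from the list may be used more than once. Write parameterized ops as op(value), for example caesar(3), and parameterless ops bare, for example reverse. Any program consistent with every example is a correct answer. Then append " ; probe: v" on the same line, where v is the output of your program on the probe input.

drop_vowels | reverse ; probe: "lyhgqdx"

Check, running the answer program on each example:
  "rdzzxj" -> "rdzzxj" -> "jxzzdr"
  "wsimq" -> "wsmq" -> "qmsw"
  "ifzywfikzqg" -> "fzywfkzqg" -> "gqzkfwyzf"
  probe: "xdqaghyul" -> "xdqghyl" -> "lyhgqdx"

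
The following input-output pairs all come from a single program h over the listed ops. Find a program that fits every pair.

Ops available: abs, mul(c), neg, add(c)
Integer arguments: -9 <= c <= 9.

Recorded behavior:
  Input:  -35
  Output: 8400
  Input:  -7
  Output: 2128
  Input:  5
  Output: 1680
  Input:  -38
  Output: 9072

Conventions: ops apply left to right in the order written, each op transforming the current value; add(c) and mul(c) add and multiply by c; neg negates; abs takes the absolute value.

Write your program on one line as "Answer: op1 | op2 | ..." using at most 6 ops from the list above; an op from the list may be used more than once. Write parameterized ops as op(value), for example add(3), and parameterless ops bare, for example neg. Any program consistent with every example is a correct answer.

abs | mul(2) | add(5) | mul(8) | mul(7) | mul(2)

Check, running the answer program on each example:
  -35 -> 35 -> 70 -> 75 -> 600 -> 4200 -> 8400
  -7 -> 7 -> 14 -> 19 -> 152 -> 1064 -> 2128
  5 -> 5 -> 10 -> 15 -> 120 -> 840 -> 1680
  -38 -> 38 -> 76 -> 81 -> 648 -> 4536 -> 9072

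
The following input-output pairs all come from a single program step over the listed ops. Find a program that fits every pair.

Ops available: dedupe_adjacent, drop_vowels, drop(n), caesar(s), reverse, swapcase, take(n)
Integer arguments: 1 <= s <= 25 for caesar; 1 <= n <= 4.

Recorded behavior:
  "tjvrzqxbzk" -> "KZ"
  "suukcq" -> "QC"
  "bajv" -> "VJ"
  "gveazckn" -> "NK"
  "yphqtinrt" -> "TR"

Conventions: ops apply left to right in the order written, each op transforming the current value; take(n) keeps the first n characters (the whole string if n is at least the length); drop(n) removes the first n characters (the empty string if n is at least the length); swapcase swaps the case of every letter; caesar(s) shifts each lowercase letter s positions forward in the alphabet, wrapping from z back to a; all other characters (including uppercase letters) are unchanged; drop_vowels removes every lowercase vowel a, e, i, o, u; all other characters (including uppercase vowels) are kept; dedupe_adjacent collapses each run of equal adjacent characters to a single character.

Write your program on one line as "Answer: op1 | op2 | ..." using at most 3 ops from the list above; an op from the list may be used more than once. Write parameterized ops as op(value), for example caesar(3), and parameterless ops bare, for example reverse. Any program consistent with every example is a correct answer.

swapcase | reverse | take(2)

Check, running the answer program on each example:
  "tjvrzqxbzk" -> "TJVRZQXBZK" -> "KZBXQZRVJT" -> "KZ"
  "suukcq" -> "SUUKCQ" -> "QCKUUS" -> "QC"
  "bajv" -> "BAJV" -> "VJAB" -> "VJ"
  "gveazckn" -> "GVEAZCKN" -> "NKCZAEVG" -> "NK"
  "yphqtinrt" -> "YPHQTINRT" -> "TRNITQHPY" -> "TR"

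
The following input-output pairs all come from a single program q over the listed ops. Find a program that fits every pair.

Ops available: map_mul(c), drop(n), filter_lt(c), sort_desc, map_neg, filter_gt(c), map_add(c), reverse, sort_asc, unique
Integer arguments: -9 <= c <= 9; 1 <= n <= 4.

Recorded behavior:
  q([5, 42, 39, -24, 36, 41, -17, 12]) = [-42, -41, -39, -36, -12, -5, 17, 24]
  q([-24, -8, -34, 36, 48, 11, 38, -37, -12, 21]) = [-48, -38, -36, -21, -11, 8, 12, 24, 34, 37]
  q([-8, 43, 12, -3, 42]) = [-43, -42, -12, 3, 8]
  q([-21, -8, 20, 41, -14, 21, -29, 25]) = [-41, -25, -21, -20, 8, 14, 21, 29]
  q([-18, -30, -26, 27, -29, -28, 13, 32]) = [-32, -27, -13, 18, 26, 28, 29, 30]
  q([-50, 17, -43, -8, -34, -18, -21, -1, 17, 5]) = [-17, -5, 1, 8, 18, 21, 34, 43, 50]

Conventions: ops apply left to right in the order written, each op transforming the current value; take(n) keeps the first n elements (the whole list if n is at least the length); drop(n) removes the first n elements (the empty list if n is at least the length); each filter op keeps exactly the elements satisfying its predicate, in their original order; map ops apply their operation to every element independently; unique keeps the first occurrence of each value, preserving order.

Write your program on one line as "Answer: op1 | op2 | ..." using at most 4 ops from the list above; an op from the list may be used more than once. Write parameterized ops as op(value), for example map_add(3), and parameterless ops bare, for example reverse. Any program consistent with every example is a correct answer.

unique | reverse | map_neg | sort_asc

Check, running the answer program on each example:
  [5, 42, 39, -24, 36, 41, -17, 12] -> [5, 42, 39, -24, 36, 41, -17, 12] -> [12, -17, 41, 36, -24, 39, 42, 5] -> [-12, 17, -41, -36, 24, -39, -42, -5] -> [-42, -41, -39, -36, -12, -5, 17, 24]
  [-24, -8, -34, 36, 48, 11, 38, -37, -12, 21] -> [-24, -8, -34, 36, 48, 11, 38, -37, -12, 21] -> [21, -12, -37, 38, 11, 48, 36, -34, -8, -24] -> [-21, 12, 37, -38, -11, -48, -36, 34, 8, 24] -> [-48, -38, -36, -21, -11, 8, 12, 24, 34, 37]
  [-8, 43, 12, -3, 42] -> [-8, 43, 12, -3, 42] -> [42, -3, 12, 43, -8] -> [-42, 3, -12, -43, 8] -> [-43, -42, -12, 3, 8]
  [-21, -8, 20, 41, -14, 21, -29, 25] -> [-21, -8, 20, 41, -14, 21, -29, 25] -> [25, -29, 21, -14, 41, 20, -8, -21] -> [-25, 29, -21, 14, -41, -20, 8, 21] -> [-41, -25, -21, -20, 8, 14, 21, 29]
  [-18, -30, -26, 27, -29, -28, 13, 32] -> [-18, -30, -26, 27, -29, -28, 13, 32] -> [32, 13, -28, -29, 27, -26, -30, -18] -> [-32, -13, 28, 29, -27, 26, 30, 18] -> [-32, -27, -13, 18, 26, 28, 29, 30]
  [-50, 17, -43, -8, -34, -18, -21, -1, 17, 5] -> [-50, 17, -43, -8, -34, -18, -21, -1, 5] -> [5, -1, -21, -18, -34, -8, -43, 17, -50] -> [-5, 1, 21, 18, 34, 8, 43, -17, 50] -> [-17, -5, 1, 8, 18, 21, 34, 43, 50]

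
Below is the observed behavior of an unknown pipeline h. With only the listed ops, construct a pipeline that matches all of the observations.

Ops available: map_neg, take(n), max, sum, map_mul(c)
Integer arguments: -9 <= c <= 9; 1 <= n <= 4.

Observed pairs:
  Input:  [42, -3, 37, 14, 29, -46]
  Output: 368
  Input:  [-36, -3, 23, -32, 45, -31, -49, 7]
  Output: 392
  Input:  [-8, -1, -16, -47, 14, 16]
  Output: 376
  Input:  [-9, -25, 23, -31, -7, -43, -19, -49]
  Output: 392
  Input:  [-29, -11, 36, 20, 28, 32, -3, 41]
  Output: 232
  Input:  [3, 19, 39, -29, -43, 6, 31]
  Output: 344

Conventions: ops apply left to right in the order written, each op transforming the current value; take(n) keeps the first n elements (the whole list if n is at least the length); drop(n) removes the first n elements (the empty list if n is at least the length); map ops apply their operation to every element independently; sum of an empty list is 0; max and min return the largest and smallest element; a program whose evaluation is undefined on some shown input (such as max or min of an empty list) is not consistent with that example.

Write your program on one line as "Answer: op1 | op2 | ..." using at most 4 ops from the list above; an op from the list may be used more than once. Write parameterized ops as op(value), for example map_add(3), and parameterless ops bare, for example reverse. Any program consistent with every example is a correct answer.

map_neg | map_mul(-8) | map_neg | max

Check, running the answer program on each example:
  [42, -3, 37, 14, 29, -46] -> [-42, 3, -37, -14, -29, 46] -> [336, -24, 296, 112, 232, -368] -> [-336, 24, -296, -112, -232, 368] -> 368
  [-36, -3, 23, -32, 45, -31, -49, 7] -> [36, 3, -23, 32, -45, 31, 49, -7] -> [-288, -24, 184, -256, 360, -248, -392, 56] -> [288, 24, -184, 256, -360, 248, 392, -56] -> 392
  [-8, -1, -16, -47, 14, 16] -> [8, 1, 16, 47, -14, -16] -> [-64, -8, -128, -376, 112, 128] -> [64, 8, 128, 376, -112, -128] -> 376
  [-9, -25, 23, -31, -7, -43, -19, -49] -> [9, 25, -23, 31, 7, 43, 19, 49] -> [-72, -200, 184, -248, -56, -344, -152, -392] -> [72, 200, -184, 248, 56, 344, 152, 392] -> 392
  [-29, -11, 36, 20, 28, 32, -3, 41] -> [29, 11, -36, -20, -28, -32, 3, -41] -> [-232, -88, 288, 160, 224, 256, -24, 328] -> [232, 88, -288, -160, -224, -256, 24, -328] -> 232
  [3, 19, 39, -29, -43, 6, 31] -> [-3, -19, -39, 29, 43, -6, -31] -> [24, 152, 312, -232, -344, 48, 248] -> [-24, -152, -312, 232, 344, -48, -248] -> 344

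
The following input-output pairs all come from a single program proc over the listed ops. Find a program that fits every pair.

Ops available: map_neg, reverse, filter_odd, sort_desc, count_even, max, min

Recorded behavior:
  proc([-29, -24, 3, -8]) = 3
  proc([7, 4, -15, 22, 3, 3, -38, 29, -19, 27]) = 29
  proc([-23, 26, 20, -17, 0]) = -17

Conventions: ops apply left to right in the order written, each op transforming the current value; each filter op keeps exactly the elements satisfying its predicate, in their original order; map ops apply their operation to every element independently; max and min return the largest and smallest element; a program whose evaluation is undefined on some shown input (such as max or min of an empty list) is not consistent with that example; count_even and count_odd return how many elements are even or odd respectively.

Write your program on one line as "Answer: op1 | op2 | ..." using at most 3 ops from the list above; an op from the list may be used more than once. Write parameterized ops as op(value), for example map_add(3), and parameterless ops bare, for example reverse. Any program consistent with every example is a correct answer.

filter_odd | max

Check, running the answer program on each example:
  [-29, -24, 3, -8] -> [-29, 3] -> 3
  [7, 4, -15, 22, 3, 3, -38, 29, -19, 27] -> [7, -15, 3, 3, 29, -19, 27] -> 29
  [-23, 26, 20, -17, 0] -> [-23, -17] -> -17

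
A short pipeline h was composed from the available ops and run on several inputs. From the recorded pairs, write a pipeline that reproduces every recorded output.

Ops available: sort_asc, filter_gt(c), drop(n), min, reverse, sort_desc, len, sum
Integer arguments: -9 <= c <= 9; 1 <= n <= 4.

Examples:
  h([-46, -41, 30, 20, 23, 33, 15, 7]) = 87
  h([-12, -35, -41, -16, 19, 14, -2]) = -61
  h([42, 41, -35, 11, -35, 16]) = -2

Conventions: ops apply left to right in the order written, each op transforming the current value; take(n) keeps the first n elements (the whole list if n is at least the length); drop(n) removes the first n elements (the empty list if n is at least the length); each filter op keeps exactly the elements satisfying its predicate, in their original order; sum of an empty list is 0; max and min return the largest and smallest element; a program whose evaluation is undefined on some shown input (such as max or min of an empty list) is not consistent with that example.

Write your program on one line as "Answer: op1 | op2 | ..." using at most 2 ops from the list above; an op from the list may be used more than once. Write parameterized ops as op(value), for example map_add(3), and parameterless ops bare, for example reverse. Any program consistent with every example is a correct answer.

drop(1) | sum

Check, running the answer program on each example:
  [-46, -41, 30, 20, 23, 33, 15, 7] -> [-41, 30, 20, 23, 33, 15, 7] -> 87
  [-12, -35, -41, -16, 19, 14, -2] -> [-35, -41, -16, 19, 14, -2] -> -61
  [42, 41, -35, 11, -35, 16] -> [41, -35, 11, -35, 16] -> -2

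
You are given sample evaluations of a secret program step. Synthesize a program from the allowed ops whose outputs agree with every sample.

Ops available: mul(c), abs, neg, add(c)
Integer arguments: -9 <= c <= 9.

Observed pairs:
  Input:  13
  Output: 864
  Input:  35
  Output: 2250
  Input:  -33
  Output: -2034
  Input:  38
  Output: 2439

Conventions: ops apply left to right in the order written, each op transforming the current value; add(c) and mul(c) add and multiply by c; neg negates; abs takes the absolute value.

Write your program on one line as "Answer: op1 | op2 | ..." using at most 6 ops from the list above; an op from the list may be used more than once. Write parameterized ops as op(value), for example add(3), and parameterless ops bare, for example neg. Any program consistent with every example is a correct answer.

mul(-7) | add(-6) | neg | add(-1) | mul(9)

Check, running the answer program on each example:
  13 -> -91 -> -97 -> 97 -> 96 -> 864
  35 -> -245 -> -251 -> 251 -> 250 -> 2250
  -33 -> 231 -> 225 -> -225 -> -226 -> -2034
  38 -> -266 -> -272 -> 272 -> 271 -> 2439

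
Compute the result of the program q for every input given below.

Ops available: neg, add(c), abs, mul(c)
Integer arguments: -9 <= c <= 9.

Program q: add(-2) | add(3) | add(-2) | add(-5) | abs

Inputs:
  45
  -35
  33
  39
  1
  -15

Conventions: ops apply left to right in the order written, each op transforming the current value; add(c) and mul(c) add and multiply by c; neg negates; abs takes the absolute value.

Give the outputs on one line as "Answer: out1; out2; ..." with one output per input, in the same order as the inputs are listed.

Execution, op by op:
  45 -> 43 -> 46 -> 44 -> 39 -> 39
  -35 -> -37 -> -34 -> -36 -> -41 -> 41
  33 -> 31 -> 34 -> 32 -> 27 -> 27
  39 -> 37 -> 40 -> 38 -> 33 -> 33
  1 -> -1 -> 2 -> 0 -> -5 -> 5
  -15 -> -17 -> -14 -> -16 -> -21 -> 21

39; 41; 27; 33; 5; 21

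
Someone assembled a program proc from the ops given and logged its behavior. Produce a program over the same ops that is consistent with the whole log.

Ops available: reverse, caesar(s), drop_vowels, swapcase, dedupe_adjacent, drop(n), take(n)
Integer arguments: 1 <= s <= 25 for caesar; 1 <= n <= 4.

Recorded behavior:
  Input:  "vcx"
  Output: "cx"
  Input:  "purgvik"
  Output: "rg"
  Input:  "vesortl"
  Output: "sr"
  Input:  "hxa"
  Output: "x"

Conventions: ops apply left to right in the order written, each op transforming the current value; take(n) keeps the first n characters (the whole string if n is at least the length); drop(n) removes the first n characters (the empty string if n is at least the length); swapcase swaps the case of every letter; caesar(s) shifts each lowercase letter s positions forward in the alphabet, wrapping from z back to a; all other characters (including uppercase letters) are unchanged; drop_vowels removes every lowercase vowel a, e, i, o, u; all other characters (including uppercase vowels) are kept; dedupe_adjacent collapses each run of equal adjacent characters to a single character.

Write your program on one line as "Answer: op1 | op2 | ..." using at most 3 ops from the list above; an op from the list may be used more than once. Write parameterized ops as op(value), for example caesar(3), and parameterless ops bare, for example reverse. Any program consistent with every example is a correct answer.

drop_vowels | drop(1) | take(2)

Check, running the answer program on each example:
  "vcx" -> "vcx" -> "cx" -> "cx"
  "purgvik" -> "prgvk" -> "rgvk" -> "rg"
  "vesortl" -> "vsrtl" -> "srtl" -> "sr"
  "hxa" -> "hx" -> "x" -> "x"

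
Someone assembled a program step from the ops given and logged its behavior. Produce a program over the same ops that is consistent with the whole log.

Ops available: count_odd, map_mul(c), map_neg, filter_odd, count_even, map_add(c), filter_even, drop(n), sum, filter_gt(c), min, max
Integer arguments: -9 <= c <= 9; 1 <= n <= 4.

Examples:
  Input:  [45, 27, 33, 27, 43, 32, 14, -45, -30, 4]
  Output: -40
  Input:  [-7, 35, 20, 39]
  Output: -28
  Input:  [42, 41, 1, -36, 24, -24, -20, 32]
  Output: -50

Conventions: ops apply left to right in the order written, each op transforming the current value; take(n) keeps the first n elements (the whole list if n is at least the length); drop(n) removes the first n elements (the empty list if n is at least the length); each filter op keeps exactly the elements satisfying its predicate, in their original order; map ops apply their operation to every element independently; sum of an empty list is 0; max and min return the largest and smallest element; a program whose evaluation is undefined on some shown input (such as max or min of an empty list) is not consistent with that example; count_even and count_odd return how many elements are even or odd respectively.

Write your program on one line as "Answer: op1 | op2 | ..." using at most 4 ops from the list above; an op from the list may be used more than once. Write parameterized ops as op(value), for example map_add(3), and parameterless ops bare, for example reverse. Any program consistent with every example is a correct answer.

filter_even | map_neg | map_add(-8) | min

Check, running the answer program on each example:
  [45, 27, 33, 27, 43, 32, 14, -45, -30, 4] -> [32, 14, -30, 4] -> [-32, -14, 30, -4] -> [-40, -22, 22, -12] -> -40
  [-7, 35, 20, 39] -> [20] -> [-20] -> [-28] -> -28
  [42, 41, 1, -36, 24, -24, -20, 32] -> [42, -36, 24, -24, -20, 32] -> [-42, 36, -24, 24, 20, -32] -> [-50, 28, -32, 16, 12, -40] -> -50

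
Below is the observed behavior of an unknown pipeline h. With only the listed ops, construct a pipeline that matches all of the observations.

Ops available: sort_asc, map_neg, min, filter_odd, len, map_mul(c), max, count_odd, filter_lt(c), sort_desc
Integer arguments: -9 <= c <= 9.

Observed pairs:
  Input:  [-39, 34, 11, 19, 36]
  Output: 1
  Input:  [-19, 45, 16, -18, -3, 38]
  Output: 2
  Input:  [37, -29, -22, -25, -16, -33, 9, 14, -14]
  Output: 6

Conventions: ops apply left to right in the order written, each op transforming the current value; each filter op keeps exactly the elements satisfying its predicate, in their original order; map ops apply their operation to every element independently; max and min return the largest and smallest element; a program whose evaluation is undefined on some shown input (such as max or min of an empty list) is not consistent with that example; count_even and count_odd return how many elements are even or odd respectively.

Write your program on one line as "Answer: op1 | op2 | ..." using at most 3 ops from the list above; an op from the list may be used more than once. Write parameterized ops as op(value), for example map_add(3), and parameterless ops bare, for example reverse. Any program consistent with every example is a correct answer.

filter_lt(3) | filter_lt(-6) | len

Check, running the answer program on each example:
  [-39, 34, 11, 19, 36] -> [-39] -> [-39] -> 1
  [-19, 45, 16, -18, -3, 38] -> [-19, -18, -3] -> [-19, -18] -> 2
  [37, -29, -22, -25, -16, -33, 9, 14, -14] -> [-29, -22, -25, -16, -33, -14] -> [-29, -22, -25, -16, -33, -14] -> 6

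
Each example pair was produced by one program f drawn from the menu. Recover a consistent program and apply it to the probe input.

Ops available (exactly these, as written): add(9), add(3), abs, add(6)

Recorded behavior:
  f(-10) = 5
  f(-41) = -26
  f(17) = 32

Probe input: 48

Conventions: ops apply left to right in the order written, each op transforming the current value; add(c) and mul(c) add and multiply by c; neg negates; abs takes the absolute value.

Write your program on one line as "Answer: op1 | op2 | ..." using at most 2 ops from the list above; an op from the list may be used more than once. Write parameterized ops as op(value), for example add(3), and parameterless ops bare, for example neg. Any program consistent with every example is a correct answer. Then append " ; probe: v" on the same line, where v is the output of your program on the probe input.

add(6) | add(9) ; probe: 63

Check, running the answer program on each example:
  -10 -> -4 -> 5
  -41 -> -35 -> -26
  17 -> 23 -> 32
  probe: 48 -> 54 -> 63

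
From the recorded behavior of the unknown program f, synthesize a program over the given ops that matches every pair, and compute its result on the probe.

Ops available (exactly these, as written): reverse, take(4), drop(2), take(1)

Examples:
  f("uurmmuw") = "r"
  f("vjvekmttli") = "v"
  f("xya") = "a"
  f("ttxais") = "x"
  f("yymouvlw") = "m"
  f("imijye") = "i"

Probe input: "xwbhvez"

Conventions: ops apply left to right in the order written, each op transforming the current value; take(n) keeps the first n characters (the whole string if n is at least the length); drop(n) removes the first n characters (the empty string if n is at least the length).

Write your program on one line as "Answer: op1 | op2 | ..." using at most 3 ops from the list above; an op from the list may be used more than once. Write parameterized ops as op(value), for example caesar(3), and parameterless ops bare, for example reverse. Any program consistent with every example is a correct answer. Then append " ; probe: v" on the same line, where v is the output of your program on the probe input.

drop(2) | take(1) ; probe: "b"

Check, running the answer program on each example:
  "uurmmuw" -> "rmmuw" -> "r"
  "vjvekmttli" -> "vekmttli" -> "v"
  "xya" -> "a" -> "a"
  "ttxais" -> "xais" -> "x"
  "yymouvlw" -> "mouvlw" -> "m"
  "imijye" -> "ijye" -> "i"
  probe: "xwbhvez" -> "bhvez" -> "b"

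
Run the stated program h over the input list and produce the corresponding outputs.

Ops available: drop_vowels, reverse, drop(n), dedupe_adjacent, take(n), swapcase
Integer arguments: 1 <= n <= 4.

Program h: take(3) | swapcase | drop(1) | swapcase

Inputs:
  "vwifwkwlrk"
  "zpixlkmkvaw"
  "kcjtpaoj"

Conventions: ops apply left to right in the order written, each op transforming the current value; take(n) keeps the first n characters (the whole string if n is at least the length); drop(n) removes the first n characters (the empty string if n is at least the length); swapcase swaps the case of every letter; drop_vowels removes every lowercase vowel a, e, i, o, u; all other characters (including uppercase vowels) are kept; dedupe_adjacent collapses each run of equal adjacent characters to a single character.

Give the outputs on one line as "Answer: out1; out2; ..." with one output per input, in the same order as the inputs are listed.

Execution, op by op:
  "vwifwkwlrk" -> "vwi" -> "VWI" -> "WI" -> "wi"
  "zpixlkmkvaw" -> "zpi" -> "ZPI" -> "PI" -> "pi"
  "kcjtpaoj" -> "kcj" -> "KCJ" -> "CJ" -> "cj"

"wi"; "pi"; "cj"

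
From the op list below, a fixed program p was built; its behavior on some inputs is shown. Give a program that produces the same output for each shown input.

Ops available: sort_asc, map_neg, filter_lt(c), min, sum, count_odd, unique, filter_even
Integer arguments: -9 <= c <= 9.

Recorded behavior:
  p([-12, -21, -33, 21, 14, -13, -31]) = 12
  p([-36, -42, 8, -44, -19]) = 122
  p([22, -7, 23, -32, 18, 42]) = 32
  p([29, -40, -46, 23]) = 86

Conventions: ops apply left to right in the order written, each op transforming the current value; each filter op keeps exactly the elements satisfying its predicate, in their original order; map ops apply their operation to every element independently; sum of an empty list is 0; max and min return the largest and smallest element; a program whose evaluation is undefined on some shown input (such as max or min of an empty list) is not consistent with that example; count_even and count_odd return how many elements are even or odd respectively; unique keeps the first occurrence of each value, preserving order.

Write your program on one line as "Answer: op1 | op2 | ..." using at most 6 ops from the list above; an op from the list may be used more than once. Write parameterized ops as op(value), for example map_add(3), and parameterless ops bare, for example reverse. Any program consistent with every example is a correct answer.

sort_asc | filter_even | filter_lt(5) | map_neg | sort_asc | sum

Check, running the answer program on each example:
  [-12, -21, -33, 21, 14, -13, -31] -> [-33, -31, -21, -13, -12, 14, 21] -> [-12, 14] -> [-12] -> [12] -> [12] -> 12
  [-36, -42, 8, -44, -19] -> [-44, -42, -36, -19, 8] -> [-44, -42, -36, 8] -> [-44, -42, -36] -> [44, 42, 36] -> [36, 42, 44] -> 122
  [22, -7, 23, -32, 18, 42] -> [-32, -7, 18, 22, 23, 42] -> [-32, 18, 22, 42] -> [-32] -> [32] -> [32] -> 32
  [29, -40, -46, 23] -> [-46, -40, 23, 29] -> [-46, -40] -> [-46, -40] -> [46, 40] -> [40, 46] -> 86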